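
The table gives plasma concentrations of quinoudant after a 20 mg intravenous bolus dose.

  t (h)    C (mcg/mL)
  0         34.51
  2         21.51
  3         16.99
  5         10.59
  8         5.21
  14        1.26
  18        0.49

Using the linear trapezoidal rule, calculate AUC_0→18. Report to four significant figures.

AUC = 149.5 mcg/mL·h

Trapezoidal AUC_0→18:
  [0→2]: (34.51+21.51)/2 × 2 = 56.02
  [2→3]: (21.51+16.99)/2 × 1 = 19.25
  [3→5]: (16.99+10.59)/2 × 2 = 27.58
  [5→8]: (10.59+5.21)/2 × 3 = 23.7
  [8→14]: (5.21+1.26)/2 × 6 = 19.41
  [14→18]: (1.26+0.49)/2 × 4 = 3.5
  Sum = 149.46 mcg/mL·h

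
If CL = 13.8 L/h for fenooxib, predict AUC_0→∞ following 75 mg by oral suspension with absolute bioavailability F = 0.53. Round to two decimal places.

AUC = 2.88 mg/L·h

AUC_0→∞ = F × Dose / CL
        = 0.53 × 75 / 13.8 = 2.88043 mg/L·h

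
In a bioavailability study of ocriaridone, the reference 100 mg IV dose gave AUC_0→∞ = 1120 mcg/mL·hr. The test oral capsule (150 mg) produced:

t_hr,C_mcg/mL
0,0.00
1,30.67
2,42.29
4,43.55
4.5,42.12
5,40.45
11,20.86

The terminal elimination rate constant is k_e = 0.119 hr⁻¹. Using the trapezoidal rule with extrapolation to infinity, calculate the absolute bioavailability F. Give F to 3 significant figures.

F = 0.321

Trapezoidal AUC_0→11 (oral capsule):
  [0→1]: (0.00+30.67)/2 × 1 = 15.335
  [1→2]: (30.67+42.29)/2 × 1 = 36.48
  [2→4]: (42.29+43.55)/2 × 2 = 85.84
  [4→4.5]: (43.55+42.12)/2 × 0.5 = 21.4175
  [4.5→5]: (42.12+40.45)/2 × 0.5 = 20.6425
  [5→11]: (40.45+20.86)/2 × 6 = 183.93
  Sum = 363.645 mcg/mL·hr
Tail: C_last/k_e = 20.86/0.119 = 175.294
AUC_0→∞ (oral capsule) = 363.645 + 175.294 = 538.939 mcg/mL·hr
F = (AUC_ev/D_ev)/(AUC_iv/D_iv) = (538.939/150)/(1120/100) = 3.59293/11.2 = 0.3208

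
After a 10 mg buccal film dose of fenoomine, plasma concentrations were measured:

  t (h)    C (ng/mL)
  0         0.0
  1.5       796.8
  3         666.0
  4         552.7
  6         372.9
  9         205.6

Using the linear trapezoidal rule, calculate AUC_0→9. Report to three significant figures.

Trapezoidal AUC_0→9:
  [0→1.5]: (0.0+796.8)/2 × 1.5 = 597.6
  [1.5→3]: (796.8+666.0)/2 × 1.5 = 1097.1
  [3→4]: (666.0+552.7)/2 × 1 = 609.35
  [4→6]: (552.7+372.9)/2 × 2 = 925.6
  [6→9]: (372.9+205.6)/2 × 3 = 867.75
  Sum = 4097.4 ng/mL·h

AUC = 4100 ng/mL·h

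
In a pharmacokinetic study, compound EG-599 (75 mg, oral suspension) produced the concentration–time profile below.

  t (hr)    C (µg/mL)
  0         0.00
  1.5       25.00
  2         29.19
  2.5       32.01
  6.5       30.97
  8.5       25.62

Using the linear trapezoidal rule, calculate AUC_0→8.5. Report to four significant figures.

AUC = 230.1 µg/mL·hr

Trapezoidal AUC_0→8.5:
  [0→1.5]: (0.00+25.00)/2 × 1.5 = 18.75
  [1.5→2]: (25.00+29.19)/2 × 0.5 = 13.5475
  [2→2.5]: (29.19+32.01)/2 × 0.5 = 15.3
  [2.5→6.5]: (32.01+30.97)/2 × 4 = 125.96
  [6.5→8.5]: (30.97+25.62)/2 × 2 = 56.59
  Sum = 230.1475 µg/mL·hr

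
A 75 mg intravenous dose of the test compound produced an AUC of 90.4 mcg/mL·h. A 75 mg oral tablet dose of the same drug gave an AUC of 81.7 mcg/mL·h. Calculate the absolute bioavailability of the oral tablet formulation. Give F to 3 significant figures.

F = 0.904

F = (AUC_ev / D_ev) / (AUC_iv / D_iv)
  = (81.7/75) / (90.4/75)
  = 1.08933 / 1.20533 = 0.9038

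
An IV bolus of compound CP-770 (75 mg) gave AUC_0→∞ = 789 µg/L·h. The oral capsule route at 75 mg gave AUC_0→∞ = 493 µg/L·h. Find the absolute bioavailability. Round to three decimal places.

F = (AUC_ev / D_ev) / (AUC_iv / D_iv)
  = (493/75) / (789/75)
  = 6.57333 / 10.52 = 0.6248

F = 0.625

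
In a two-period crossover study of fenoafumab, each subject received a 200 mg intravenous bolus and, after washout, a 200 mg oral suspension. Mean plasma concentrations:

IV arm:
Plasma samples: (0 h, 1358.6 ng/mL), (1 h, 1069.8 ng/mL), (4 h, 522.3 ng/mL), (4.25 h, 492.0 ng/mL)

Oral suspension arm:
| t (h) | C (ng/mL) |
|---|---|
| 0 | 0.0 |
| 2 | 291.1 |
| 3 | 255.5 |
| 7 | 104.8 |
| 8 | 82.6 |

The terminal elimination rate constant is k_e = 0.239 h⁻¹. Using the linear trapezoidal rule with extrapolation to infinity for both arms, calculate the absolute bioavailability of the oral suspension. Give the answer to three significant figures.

Trapezoidal AUC_0→4.25 (IV):
  [0→1]: (1358.6+1069.8)/2 × 1 = 1214.2
  [1→4]: (1069.8+522.3)/2 × 3 = 2388.15
  [4→4.25]: (522.3+492.0)/2 × 0.25 = 126.7875
  Sum = 3729.1375 ng/mL·h
IV tail: 492.0/0.239 = 2058.577; AUC_iv,0→∞ = 3729.1375 + 2058.577 = 5787.7145 ng/mL·h
Trapezoidal AUC_0→8 (oral suspension):
  [0→2]: (0.0+291.1)/2 × 2 = 291.1
  [2→3]: (291.1+255.5)/2 × 1 = 273.3
  [3→7]: (255.5+104.8)/2 × 4 = 720.6
  [7→8]: (104.8+82.6)/2 × 1 = 93.7
  Sum = 1378.7 ng/mL·h
oral suspension tail: 82.6/0.239 = 345.607; AUC_ev,0→∞ = 1378.7 + 345.607 = 1724.307 ng/mL·h
F = (AUC_ev/D_ev)/(AUC_iv/D_iv) = (1724.307/200)/(5787.7145/200) = 8.621535/28.9386 = 0.2979

F = 0.298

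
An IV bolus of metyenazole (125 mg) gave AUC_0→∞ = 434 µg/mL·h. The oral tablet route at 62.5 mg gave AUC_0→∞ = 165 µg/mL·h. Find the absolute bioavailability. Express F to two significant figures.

F = 0.76

F = (AUC_ev / D_ev) / (AUC_iv / D_iv)
  = (165/62.5) / (434/125)
  = 2.64 / 3.472 = 0.7604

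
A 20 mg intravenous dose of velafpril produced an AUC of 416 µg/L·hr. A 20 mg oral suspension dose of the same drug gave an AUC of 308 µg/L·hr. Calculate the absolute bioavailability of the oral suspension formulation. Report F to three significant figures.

F = (AUC_ev / D_ev) / (AUC_iv / D_iv)
  = (308/20) / (416/20)
  = 15.4 / 20.8 = 0.7404

F = 0.740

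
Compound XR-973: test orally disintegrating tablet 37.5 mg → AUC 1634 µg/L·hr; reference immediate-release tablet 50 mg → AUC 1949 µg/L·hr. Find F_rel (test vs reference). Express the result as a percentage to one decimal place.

F_rel = (AUC_test/D_test) / (AUC_ref/D_ref)
      = (1634/37.5) / (1949/50)
      = 43.5733 / 38.98 = 1.1178 = 111.78%

F_rel = 111.8%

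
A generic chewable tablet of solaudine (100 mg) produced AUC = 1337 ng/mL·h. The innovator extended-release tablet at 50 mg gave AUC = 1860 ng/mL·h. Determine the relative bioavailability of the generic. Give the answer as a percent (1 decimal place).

F_rel = 35.9%

F_rel = (AUC_test/D_test) / (AUC_ref/D_ref)
      = (1337/100) / (1860/50)
      = 13.37 / 37.2 = 0.3594 = 35.94%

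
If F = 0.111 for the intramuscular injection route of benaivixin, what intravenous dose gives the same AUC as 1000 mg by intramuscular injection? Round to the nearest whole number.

D_iv = 111 mg

Systemic exposure from an extravascular dose = F × D_ev, so the equivalent IV dose is F × D_ev.
D_iv = F × D_ev = 0.111 × 1000 = 111 mg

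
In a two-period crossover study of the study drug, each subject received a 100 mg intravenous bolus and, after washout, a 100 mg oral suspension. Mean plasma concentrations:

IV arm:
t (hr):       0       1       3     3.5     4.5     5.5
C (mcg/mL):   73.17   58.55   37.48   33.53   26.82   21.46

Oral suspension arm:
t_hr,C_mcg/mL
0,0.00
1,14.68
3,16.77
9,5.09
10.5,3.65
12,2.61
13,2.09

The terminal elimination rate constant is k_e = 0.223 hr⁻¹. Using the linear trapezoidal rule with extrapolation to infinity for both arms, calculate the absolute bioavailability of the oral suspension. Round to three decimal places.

Trapezoidal AUC_0→5.5 (IV):
  [0→1]: (73.17+58.55)/2 × 1 = 65.86
  [1→3]: (58.55+37.48)/2 × 2 = 96.03
  [3→3.5]: (37.48+33.53)/2 × 0.5 = 17.7525
  [3.5→4.5]: (33.53+26.82)/2 × 1 = 30.175
  [4.5→5.5]: (26.82+21.46)/2 × 1 = 24.14
  Sum = 233.9575 mcg/mL·hr
IV tail: 21.46/0.223 = 96.233; AUC_iv,0→∞ = 233.9575 + 96.233 = 330.1905 mcg/mL·hr
Trapezoidal AUC_0→13 (oral suspension):
  [0→1]: (0.00+14.68)/2 × 1 = 7.34
  [1→3]: (14.68+16.77)/2 × 2 = 31.45
  [3→9]: (16.77+5.09)/2 × 6 = 65.58
  [9→10.5]: (5.09+3.65)/2 × 1.5 = 6.555
  [10.5→12]: (3.65+2.61)/2 × 1.5 = 4.695
  [12→13]: (2.61+2.09)/2 × 1 = 2.35
  Sum = 117.97 mcg/mL·hr
oral suspension tail: 2.09/0.223 = 9.372; AUC_ev,0→∞ = 117.97 + 9.372 = 127.342 mcg/mL·hr
F = (AUC_ev/D_ev)/(AUC_iv/D_iv) = (127.342/100)/(330.1905/100) = 1.27342/3.301905 = 0.3857

F = 0.386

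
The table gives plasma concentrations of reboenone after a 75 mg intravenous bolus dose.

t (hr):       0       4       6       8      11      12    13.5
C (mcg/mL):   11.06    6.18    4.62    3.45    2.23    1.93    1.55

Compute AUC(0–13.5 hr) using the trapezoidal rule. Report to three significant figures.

AUC = 66.6 mcg/mL·hr

Trapezoidal AUC_0→13.5:
  [0→4]: (11.06+6.18)/2 × 4 = 34.48
  [4→6]: (6.18+4.62)/2 × 2 = 10.8
  [6→8]: (4.62+3.45)/2 × 2 = 8.07
  [8→11]: (3.45+2.23)/2 × 3 = 8.52
  [11→12]: (2.23+1.93)/2 × 1 = 2.08
  [12→13.5]: (1.93+1.55)/2 × 1.5 = 2.61
  Sum = 66.56 mcg/mL·hr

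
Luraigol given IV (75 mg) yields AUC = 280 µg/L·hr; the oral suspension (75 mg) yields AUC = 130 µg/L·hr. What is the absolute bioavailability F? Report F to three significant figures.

F = 0.464

F = (AUC_ev / D_ev) / (AUC_iv / D_iv)
  = (130/75) / (280/75)
  = 1.73333 / 3.73333 = 0.4643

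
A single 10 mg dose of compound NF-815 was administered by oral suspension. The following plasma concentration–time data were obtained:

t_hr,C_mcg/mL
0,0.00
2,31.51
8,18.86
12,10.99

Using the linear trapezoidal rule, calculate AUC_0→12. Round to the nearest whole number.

AUC = 242 mcg/mL·hr

Trapezoidal AUC_0→12:
  [0→2]: (0.00+31.51)/2 × 2 = 31.51
  [2→8]: (31.51+18.86)/2 × 6 = 151.11
  [8→12]: (18.86+10.99)/2 × 4 = 59.7
  Sum = 242.32 mcg/mL·hr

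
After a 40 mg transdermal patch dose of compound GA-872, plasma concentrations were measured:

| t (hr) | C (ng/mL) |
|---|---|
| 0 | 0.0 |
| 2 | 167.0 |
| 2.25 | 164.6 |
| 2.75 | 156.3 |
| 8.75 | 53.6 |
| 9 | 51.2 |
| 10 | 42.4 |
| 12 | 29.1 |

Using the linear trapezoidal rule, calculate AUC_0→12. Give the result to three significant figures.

Trapezoidal AUC_0→12:
  [0→2]: (0.0+167.0)/2 × 2 = 167.0
  [2→2.25]: (167.0+164.6)/2 × 0.25 = 41.45
  [2.25→2.75]: (164.6+156.3)/2 × 0.5 = 80.225
  [2.75→8.75]: (156.3+53.6)/2 × 6 = 629.7
  [8.75→9]: (53.6+51.2)/2 × 0.25 = 13.1
  [9→10]: (51.2+42.4)/2 × 1 = 46.8
  [10→12]: (42.4+29.1)/2 × 2 = 71.5
  Sum = 1049.775 ng/mL·hr

AUC = 1050 ng/mL·hr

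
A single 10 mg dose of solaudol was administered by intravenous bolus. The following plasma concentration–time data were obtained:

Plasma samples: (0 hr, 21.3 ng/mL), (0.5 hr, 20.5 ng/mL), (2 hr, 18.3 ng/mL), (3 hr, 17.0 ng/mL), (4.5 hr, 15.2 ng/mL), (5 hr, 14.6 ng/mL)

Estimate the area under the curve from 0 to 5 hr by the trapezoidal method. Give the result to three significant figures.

AUC = 88.8 ng/mL·hr

Trapezoidal AUC_0→5:
  [0→0.5]: (21.3+20.5)/2 × 0.5 = 10.45
  [0.5→2]: (20.5+18.3)/2 × 1.5 = 29.1
  [2→3]: (18.3+17.0)/2 × 1 = 17.65
  [3→4.5]: (17.0+15.2)/2 × 1.5 = 24.15
  [4.5→5]: (15.2+14.6)/2 × 0.5 = 7.45
  Sum = 88.8 ng/mL·hr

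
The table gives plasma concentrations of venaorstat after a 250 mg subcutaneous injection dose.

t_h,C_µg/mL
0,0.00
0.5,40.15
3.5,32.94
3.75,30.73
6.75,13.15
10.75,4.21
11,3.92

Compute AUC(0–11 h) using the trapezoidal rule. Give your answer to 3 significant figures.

AUC = 229 µg/mL·h

Trapezoidal AUC_0→11:
  [0→0.5]: (0.00+40.15)/2 × 0.5 = 10.0375
  [0.5→3.5]: (40.15+32.94)/2 × 3 = 109.635
  [3.5→3.75]: (32.94+30.73)/2 × 0.25 = 7.95875
  [3.75→6.75]: (30.73+13.15)/2 × 3 = 65.82
  [6.75→10.75]: (13.15+4.21)/2 × 4 = 34.72
  [10.75→11]: (4.21+3.92)/2 × 0.25 = 1.01625
  Sum = 229.1875 µg/mL·h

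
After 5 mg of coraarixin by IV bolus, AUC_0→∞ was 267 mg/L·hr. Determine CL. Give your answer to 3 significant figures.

CL = Dose_iv / AUC_0→∞
   = 5 / 267 = 0.0187266 L/hr

CL = 0.0187 L/hr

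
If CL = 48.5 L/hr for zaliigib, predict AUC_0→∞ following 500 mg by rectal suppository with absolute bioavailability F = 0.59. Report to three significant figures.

AUC_0→∞ = F × Dose / CL
        = 0.59 × 500 / 48.5 = 6.08247 mg/L·hr

AUC = 6.08 mg/L·hr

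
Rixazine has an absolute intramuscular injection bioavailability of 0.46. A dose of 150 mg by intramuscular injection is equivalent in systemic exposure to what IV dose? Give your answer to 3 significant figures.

D_iv = 69.0 mg

Systemic exposure from an extravascular dose = F × D_ev, so the equivalent IV dose is F × D_ev.
D_iv = F × D_ev = 0.46 × 150 = 69 mg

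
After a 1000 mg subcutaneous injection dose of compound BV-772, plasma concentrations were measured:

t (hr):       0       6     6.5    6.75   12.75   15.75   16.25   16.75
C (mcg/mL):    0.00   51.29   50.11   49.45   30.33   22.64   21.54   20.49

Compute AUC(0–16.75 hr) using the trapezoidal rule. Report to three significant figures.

AUC = 532 mcg/mL·hr

Trapezoidal AUC_0→16.75:
  [0→6]: (0.00+51.29)/2 × 6 = 153.87
  [6→6.5]: (51.29+50.11)/2 × 0.5 = 25.35
  [6.5→6.75]: (50.11+49.45)/2 × 0.25 = 12.445
  [6.75→12.75]: (49.45+30.33)/2 × 6 = 239.34
  [12.75→15.75]: (30.33+22.64)/2 × 3 = 79.455
  [15.75→16.25]: (22.64+21.54)/2 × 0.5 = 11.045
  [16.25→16.75]: (21.54+20.49)/2 × 0.5 = 10.5075
  Sum = 532.0125 mcg/mL·hr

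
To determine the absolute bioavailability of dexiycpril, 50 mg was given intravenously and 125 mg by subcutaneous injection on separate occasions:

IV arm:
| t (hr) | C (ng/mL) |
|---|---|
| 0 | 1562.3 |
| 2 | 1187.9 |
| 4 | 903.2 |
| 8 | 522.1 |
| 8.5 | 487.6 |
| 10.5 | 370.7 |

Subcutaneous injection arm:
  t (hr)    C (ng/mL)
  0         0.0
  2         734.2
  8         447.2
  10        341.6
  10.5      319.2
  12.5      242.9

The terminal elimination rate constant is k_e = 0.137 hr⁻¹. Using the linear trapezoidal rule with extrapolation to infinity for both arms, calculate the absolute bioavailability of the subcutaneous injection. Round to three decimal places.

Trapezoidal AUC_0→10.5 (IV):
  [0→2]: (1562.3+1187.9)/2 × 2 = 2750.2
  [2→4]: (1187.9+903.2)/2 × 2 = 2091.1
  [4→8]: (903.2+522.1)/2 × 4 = 2850.6
  [8→8.5]: (522.1+487.6)/2 × 0.5 = 252.425
  [8.5→10.5]: (487.6+370.7)/2 × 2 = 858.3
  Sum = 8802.625 ng/mL·hr
IV tail: 370.7/0.137 = 2705.839; AUC_iv,0→∞ = 8802.625 + 2705.839 = 11508.464 ng/mL·hr
Trapezoidal AUC_0→12.5 (subcutaneous injection):
  [0→2]: (0.0+734.2)/2 × 2 = 734.2
  [2→8]: (734.2+447.2)/2 × 6 = 3544.2
  [8→10]: (447.2+341.6)/2 × 2 = 788.8
  [10→10.5]: (341.6+319.2)/2 × 0.5 = 165.2
  [10.5→12.5]: (319.2+242.9)/2 × 2 = 562.1
  Sum = 5794.5 ng/mL·hr
subcutaneous injection tail: 242.9/0.137 = 1772.993; AUC_ev,0→∞ = 5794.5 + 1772.993 = 7567.493 ng/mL·hr
F = (AUC_ev/D_ev)/(AUC_iv/D_iv) = (7567.493/125)/(11508.464/50) = 60.539944/230.16928 = 0.2630

F = 0.263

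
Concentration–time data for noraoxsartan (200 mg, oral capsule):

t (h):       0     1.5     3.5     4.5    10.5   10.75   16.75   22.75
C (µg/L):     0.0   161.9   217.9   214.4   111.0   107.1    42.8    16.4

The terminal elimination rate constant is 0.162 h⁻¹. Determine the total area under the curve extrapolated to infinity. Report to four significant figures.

AUC = 2449 µg/L·h

Trapezoidal AUC_0→22.75:
  [0→1.5]: (0.0+161.9)/2 × 1.5 = 121.425
  [1.5→3.5]: (161.9+217.9)/2 × 2 = 379.8
  [3.5→4.5]: (217.9+214.4)/2 × 1 = 216.15
  [4.5→10.5]: (214.4+111.0)/2 × 6 = 976.2
  [10.5→10.75]: (111.0+107.1)/2 × 0.25 = 27.2625
  [10.75→16.75]: (107.1+42.8)/2 × 6 = 449.7
  [16.75→22.75]: (42.8+16.4)/2 × 6 = 177.6
  Sum = 2348.1375 µg/L·h
Extrapolated tail: C_last / k_e = 16.4 / 0.162 = 101.235
AUC_0→∞ = 2348.1375 + 101.235 = 2449.3725 µg/L·h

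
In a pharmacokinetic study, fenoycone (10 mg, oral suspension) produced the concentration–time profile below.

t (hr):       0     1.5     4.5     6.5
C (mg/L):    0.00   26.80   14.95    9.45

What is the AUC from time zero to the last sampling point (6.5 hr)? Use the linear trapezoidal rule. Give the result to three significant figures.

AUC = 107 mg/L·hr

Trapezoidal AUC_0→6.5:
  [0→1.5]: (0.00+26.80)/2 × 1.5 = 20.1
  [1.5→4.5]: (26.80+14.95)/2 × 3 = 62.625
  [4.5→6.5]: (14.95+9.45)/2 × 2 = 24.4
  Sum = 107.125 mg/L·hr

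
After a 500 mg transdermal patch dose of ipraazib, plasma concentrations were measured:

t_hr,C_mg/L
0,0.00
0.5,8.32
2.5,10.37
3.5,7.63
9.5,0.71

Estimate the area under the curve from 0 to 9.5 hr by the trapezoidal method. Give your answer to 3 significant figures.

Trapezoidal AUC_0→9.5:
  [0→0.5]: (0.00+8.32)/2 × 0.5 = 2.08
  [0.5→2.5]: (8.32+10.37)/2 × 2 = 18.69
  [2.5→3.5]: (10.37+7.63)/2 × 1 = 9.0
  [3.5→9.5]: (7.63+0.71)/2 × 6 = 25.02
  Sum = 54.79 mg/L·hr

AUC = 54.8 mg/L·hr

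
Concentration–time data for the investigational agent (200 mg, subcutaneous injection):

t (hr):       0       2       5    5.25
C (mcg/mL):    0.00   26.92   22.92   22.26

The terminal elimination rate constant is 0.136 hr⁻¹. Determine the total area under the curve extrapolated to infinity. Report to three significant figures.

AUC = 271 mcg/mL·hr

Trapezoidal AUC_0→5.25:
  [0→2]: (0.00+26.92)/2 × 2 = 26.92
  [2→5]: (26.92+22.92)/2 × 3 = 74.76
  [5→5.25]: (22.92+22.26)/2 × 0.25 = 5.6475
  Sum = 107.3275 mcg/mL·hr
Extrapolated tail: C_last / k_e = 22.26 / 0.136 = 163.676
AUC_0→∞ = 107.3275 + 163.676 = 271.0035 mcg/mL·hr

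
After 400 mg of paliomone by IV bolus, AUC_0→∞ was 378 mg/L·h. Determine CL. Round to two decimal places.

CL = 1.06 L/h

CL = Dose_iv / AUC_0→∞
   = 400 / 378 = 1.0582 L/h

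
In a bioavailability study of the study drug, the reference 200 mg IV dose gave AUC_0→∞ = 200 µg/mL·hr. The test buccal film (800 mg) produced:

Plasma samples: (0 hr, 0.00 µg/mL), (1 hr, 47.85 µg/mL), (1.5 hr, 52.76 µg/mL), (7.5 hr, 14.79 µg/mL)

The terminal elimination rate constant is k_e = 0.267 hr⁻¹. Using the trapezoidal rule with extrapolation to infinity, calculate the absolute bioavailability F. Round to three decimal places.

Trapezoidal AUC_0→7.5 (buccal film):
  [0→1]: (0.00+47.85)/2 × 1 = 23.925
  [1→1.5]: (47.85+52.76)/2 × 0.5 = 25.1525
  [1.5→7.5]: (52.76+14.79)/2 × 6 = 202.65
  Sum = 251.7275 µg/mL·hr
Tail: C_last/k_e = 14.79/0.267 = 55.393
AUC_0→∞ (buccal film) = 251.7275 + 55.393 = 307.1205 µg/mL·hr
F = (AUC_ev/D_ev)/(AUC_iv/D_iv) = (307.1205/800)/(200/200) = 0.383901/1 = 0.3839

F = 0.384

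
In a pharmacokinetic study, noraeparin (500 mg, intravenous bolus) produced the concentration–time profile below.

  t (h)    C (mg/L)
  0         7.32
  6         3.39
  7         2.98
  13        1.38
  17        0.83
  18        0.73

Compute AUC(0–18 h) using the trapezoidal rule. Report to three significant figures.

AUC = 53.6 mg/L·h

Trapezoidal AUC_0→18:
  [0→6]: (7.32+3.39)/2 × 6 = 32.13
  [6→7]: (3.39+2.98)/2 × 1 = 3.185
  [7→13]: (2.98+1.38)/2 × 6 = 13.08
  [13→17]: (1.38+0.83)/2 × 4 = 4.42
  [17→18]: (0.83+0.73)/2 × 1 = 0.78
  Sum = 53.595 mg/L·h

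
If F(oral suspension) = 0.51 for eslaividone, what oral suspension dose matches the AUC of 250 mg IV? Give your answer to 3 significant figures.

For equal systemic exposure: F × D_ev = D_iv
D_ev = D_iv / F = 250 / 0.51 = 490.196 mg

D_oral = 490 mg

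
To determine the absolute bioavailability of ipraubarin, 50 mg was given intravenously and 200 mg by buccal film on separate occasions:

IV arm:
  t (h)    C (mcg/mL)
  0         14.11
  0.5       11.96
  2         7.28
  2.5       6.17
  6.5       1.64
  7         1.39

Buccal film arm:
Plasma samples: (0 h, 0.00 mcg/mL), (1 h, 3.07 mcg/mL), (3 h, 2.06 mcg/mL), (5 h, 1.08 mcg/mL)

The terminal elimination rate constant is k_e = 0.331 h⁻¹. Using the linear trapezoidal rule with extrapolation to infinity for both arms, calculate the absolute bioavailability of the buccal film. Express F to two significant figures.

Trapezoidal AUC_0→7 (IV):
  [0→0.5]: (14.11+11.96)/2 × 0.5 = 6.5175
  [0.5→2]: (11.96+7.28)/2 × 1.5 = 14.43
  [2→2.5]: (7.28+6.17)/2 × 0.5 = 3.3625
  [2.5→6.5]: (6.17+1.64)/2 × 4 = 15.62
  [6.5→7]: (1.64+1.39)/2 × 0.5 = 0.7575
  Sum = 40.6875 mcg/mL·h
IV tail: 1.39/0.331 = 4.199; AUC_iv,0→∞ = 40.6875 + 4.199 = 44.8865 mcg/mL·h
Trapezoidal AUC_0→5 (buccal film):
  [0→1]: (0.00+3.07)/2 × 1 = 1.535
  [1→3]: (3.07+2.06)/2 × 2 = 5.13
  [3→5]: (2.06+1.08)/2 × 2 = 3.14
  Sum = 9.805 mcg/mL·h
buccal film tail: 1.08/0.331 = 3.263; AUC_ev,0→∞ = 9.805 + 3.263 = 13.068 mcg/mL·h
F = (AUC_ev/D_ev)/(AUC_iv/D_iv) = (13.068/200)/(44.8865/50) = 0.06534/0.89773 = 0.0728

F = 0.073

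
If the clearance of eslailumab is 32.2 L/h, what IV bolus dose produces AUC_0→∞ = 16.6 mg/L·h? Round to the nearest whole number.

Dose_iv = CL × AUC_0→∞
     = 32.2 × 16.6 = 534.52 mg

Dose = 535 mg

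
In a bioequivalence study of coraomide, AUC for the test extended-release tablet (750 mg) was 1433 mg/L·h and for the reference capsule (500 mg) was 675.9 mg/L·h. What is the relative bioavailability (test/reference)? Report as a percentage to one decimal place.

F_rel = 141.3%

F_rel = (AUC_test/D_test) / (AUC_ref/D_ref)
      = (1433/750) / (675.9/500)
      = 1.91067 / 1.3518 = 1.4134 = 141.34%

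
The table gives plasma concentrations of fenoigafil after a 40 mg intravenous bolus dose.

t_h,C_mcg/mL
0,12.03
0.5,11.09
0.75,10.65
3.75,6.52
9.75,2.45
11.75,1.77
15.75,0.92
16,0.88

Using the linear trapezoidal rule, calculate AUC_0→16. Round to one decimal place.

AUC = 71.0 mcg/mL·h

Trapezoidal AUC_0→16:
  [0→0.5]: (12.03+11.09)/2 × 0.5 = 5.78
  [0.5→0.75]: (11.09+10.65)/2 × 0.25 = 2.7175
  [0.75→3.75]: (10.65+6.52)/2 × 3 = 25.755
  [3.75→9.75]: (6.52+2.45)/2 × 6 = 26.91
  [9.75→11.75]: (2.45+1.77)/2 × 2 = 4.22
  [11.75→15.75]: (1.77+0.92)/2 × 4 = 5.38
  [15.75→16]: (0.92+0.88)/2 × 0.25 = 0.225
  Sum = 70.9875 mcg/mL·h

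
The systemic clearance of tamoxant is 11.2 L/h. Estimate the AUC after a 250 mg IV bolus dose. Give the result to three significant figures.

AUC = 22.3 mg/L·h

AUC_0→∞ = Dose_iv / CL
        = 250 / 11.2 = 22.3214 mg/L·h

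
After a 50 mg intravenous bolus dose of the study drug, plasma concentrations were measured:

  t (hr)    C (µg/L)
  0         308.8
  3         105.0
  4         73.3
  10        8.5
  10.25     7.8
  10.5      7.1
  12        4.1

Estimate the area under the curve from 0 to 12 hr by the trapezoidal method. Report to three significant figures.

Trapezoidal AUC_0→12:
  [0→3]: (308.8+105.0)/2 × 3 = 620.7
  [3→4]: (105.0+73.3)/2 × 1 = 89.15
  [4→10]: (73.3+8.5)/2 × 6 = 245.4
  [10→10.25]: (8.5+7.8)/2 × 0.25 = 2.0375
  [10.25→10.5]: (7.8+7.1)/2 × 0.25 = 1.8625
  [10.5→12]: (7.1+4.1)/2 × 1.5 = 8.4
  Sum = 967.55 µg/L·hr

AUC = 968 µg/L·hr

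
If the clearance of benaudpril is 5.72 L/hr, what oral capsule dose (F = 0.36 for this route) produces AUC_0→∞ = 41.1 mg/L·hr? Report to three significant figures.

Dose = 653 mg

Dose = CL × AUC_0→∞ / F
     = 5.72 × 41.1 / 0.36 = 653.033 mg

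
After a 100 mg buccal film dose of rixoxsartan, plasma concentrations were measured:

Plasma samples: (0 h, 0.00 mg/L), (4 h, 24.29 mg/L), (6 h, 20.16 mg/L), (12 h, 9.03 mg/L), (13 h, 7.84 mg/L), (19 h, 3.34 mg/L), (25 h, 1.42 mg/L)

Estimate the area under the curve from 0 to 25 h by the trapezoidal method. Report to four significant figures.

AUC = 236.9 mg/L·h

Trapezoidal AUC_0→25:
  [0→4]: (0.00+24.29)/2 × 4 = 48.58
  [4→6]: (24.29+20.16)/2 × 2 = 44.45
  [6→12]: (20.16+9.03)/2 × 6 = 87.57
  [12→13]: (9.03+7.84)/2 × 1 = 8.435
  [13→19]: (7.84+3.34)/2 × 6 = 33.54
  [19→25]: (3.34+1.42)/2 × 6 = 14.28
  Sum = 236.855 mg/L·h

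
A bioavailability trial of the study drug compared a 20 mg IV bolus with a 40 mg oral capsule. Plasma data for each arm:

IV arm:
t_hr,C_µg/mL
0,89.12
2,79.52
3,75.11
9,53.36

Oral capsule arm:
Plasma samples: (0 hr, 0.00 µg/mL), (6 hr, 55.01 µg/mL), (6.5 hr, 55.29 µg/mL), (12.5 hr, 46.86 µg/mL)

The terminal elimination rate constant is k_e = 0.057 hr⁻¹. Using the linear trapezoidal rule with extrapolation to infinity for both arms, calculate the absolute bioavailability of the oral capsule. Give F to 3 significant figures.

F = 0.421

Trapezoidal AUC_0→9 (IV):
  [0→2]: (89.12+79.52)/2 × 2 = 168.64
  [2→3]: (79.52+75.11)/2 × 1 = 77.315
  [3→9]: (75.11+53.36)/2 × 6 = 385.41
  Sum = 631.365 µg/mL·hr
IV tail: 53.36/0.057 = 936.140; AUC_iv,0→∞ = 631.365 + 936.140 = 1567.505 µg/mL·hr
Trapezoidal AUC_0→12.5 (oral capsule):
  [0→6]: (0.00+55.01)/2 × 6 = 165.03
  [6→6.5]: (55.01+55.29)/2 × 0.5 = 27.575
  [6.5→12.5]: (55.29+46.86)/2 × 6 = 306.45
  Sum = 499.055 µg/mL·hr
oral capsule tail: 46.86/0.057 = 822.105; AUC_ev,0→∞ = 499.055 + 822.105 = 1321.16 µg/mL·hr
F = (AUC_ev/D_ev)/(AUC_iv/D_iv) = (1321.16/40)/(1567.505/20) = 33.029/78.37525 = 0.4214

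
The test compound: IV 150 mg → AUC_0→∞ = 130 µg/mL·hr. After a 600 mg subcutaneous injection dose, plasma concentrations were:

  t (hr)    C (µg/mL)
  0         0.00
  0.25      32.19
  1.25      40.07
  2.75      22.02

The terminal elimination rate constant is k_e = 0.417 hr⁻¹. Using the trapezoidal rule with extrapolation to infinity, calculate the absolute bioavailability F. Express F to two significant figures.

Trapezoidal AUC_0→2.75 (subcutaneous injection):
  [0→0.25]: (0.00+32.19)/2 × 0.25 = 4.02375
  [0.25→1.25]: (32.19+40.07)/2 × 1 = 36.13
  [1.25→2.75]: (40.07+22.02)/2 × 1.5 = 46.5675
  Sum = 86.72125 µg/mL·hr
Tail: C_last/k_e = 22.02/0.417 = 52.806
AUC_0→∞ (subcutaneous injection) = 86.72125 + 52.806 = 139.52725 µg/mL·hr
F = (AUC_ev/D_ev)/(AUC_iv/D_iv) = (139.52725/600)/(130/150) = 0.232545/0.866667 = 0.2683

F = 0.27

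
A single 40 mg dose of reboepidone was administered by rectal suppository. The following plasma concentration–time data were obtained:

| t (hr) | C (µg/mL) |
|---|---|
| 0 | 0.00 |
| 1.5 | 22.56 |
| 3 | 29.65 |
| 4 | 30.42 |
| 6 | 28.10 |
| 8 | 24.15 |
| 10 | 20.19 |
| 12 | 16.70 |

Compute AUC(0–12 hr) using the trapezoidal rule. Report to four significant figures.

AUC = 278.1 µg/mL·hr

Trapezoidal AUC_0→12:
  [0→1.5]: (0.00+22.56)/2 × 1.5 = 16.92
  [1.5→3]: (22.56+29.65)/2 × 1.5 = 39.1575
  [3→4]: (29.65+30.42)/2 × 1 = 30.035
  [4→6]: (30.42+28.10)/2 × 2 = 58.52
  [6→8]: (28.10+24.15)/2 × 2 = 52.25
  [8→10]: (24.15+20.19)/2 × 2 = 44.34
  [10→12]: (20.19+16.70)/2 × 2 = 36.89
  Sum = 278.1125 µg/mL·hr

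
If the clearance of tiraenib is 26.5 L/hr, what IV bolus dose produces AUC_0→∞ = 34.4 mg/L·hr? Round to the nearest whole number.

Dose = 912 mg

Dose_iv = CL × AUC_0→∞
     = 26.5 × 34.4 = 911.6 mg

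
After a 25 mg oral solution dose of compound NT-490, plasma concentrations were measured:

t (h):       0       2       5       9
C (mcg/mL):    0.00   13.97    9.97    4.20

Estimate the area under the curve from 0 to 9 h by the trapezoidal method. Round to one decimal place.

Trapezoidal AUC_0→9:
  [0→2]: (0.00+13.97)/2 × 2 = 13.97
  [2→5]: (13.97+9.97)/2 × 3 = 35.91
  [5→9]: (9.97+4.20)/2 × 4 = 28.34
  Sum = 78.22 mcg/mL·h

AUC = 78.2 mcg/mL·h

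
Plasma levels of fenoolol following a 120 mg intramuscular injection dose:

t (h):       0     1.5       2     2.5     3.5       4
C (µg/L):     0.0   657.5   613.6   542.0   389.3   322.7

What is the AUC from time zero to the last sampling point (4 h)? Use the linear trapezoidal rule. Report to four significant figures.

Trapezoidal AUC_0→4:
  [0→1.5]: (0.0+657.5)/2 × 1.5 = 493.125
  [1.5→2]: (657.5+613.6)/2 × 0.5 = 317.775
  [2→2.5]: (613.6+542.0)/2 × 0.5 = 288.9
  [2.5→3.5]: (542.0+389.3)/2 × 1 = 465.65
  [3.5→4]: (389.3+322.7)/2 × 0.5 = 178.0
  Sum = 1743.45 µg/L·h

AUC = 1743 µg/L·h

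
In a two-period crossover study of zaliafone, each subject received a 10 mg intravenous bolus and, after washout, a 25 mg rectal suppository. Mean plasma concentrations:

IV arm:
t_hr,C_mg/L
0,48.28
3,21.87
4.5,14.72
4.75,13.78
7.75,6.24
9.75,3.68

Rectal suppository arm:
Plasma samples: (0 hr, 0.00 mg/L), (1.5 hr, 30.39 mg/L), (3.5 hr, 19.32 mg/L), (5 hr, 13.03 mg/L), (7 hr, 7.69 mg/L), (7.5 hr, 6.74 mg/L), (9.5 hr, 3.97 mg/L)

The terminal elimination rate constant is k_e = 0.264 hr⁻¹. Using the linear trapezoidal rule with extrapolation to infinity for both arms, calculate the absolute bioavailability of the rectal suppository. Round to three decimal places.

F = 0.309

Trapezoidal AUC_0→9.75 (IV):
  [0→3]: (48.28+21.87)/2 × 3 = 105.225
  [3→4.5]: (21.87+14.72)/2 × 1.5 = 27.4425
  [4.5→4.75]: (14.72+13.78)/2 × 0.25 = 3.5625
  [4.75→7.75]: (13.78+6.24)/2 × 3 = 30.03
  [7.75→9.75]: (6.24+3.68)/2 × 2 = 9.92
  Sum = 176.18 mg/L·hr
IV tail: 3.68/0.264 = 13.939; AUC_iv,0→∞ = 176.18 + 13.939 = 190.119 mg/L·hr
Trapezoidal AUC_0→9.5 (rectal suppository):
  [0→1.5]: (0.00+30.39)/2 × 1.5 = 22.7925
  [1.5→3.5]: (30.39+19.32)/2 × 2 = 49.71
  [3.5→5]: (19.32+13.03)/2 × 1.5 = 24.2625
  [5→7]: (13.03+7.69)/2 × 2 = 20.72
  [7→7.5]: (7.69+6.74)/2 × 0.5 = 3.6075
  [7.5→9.5]: (6.74+3.97)/2 × 2 = 10.71
  Sum = 131.8025 mg/L·hr
rectal suppository tail: 3.97/0.264 = 15.038; AUC_ev,0→∞ = 131.8025 + 15.038 = 146.8405 mg/L·hr
F = (AUC_ev/D_ev)/(AUC_iv/D_iv) = (146.8405/25)/(190.119/10) = 5.87362/19.0119 = 0.3089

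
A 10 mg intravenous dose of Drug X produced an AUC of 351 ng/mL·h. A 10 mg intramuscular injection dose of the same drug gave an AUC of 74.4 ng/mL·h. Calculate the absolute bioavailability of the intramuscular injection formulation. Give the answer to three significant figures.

F = 0.212

F = (AUC_ev / D_ev) / (AUC_iv / D_iv)
  = (74.4/10) / (351/10)
  = 7.44 / 35.1 = 0.2120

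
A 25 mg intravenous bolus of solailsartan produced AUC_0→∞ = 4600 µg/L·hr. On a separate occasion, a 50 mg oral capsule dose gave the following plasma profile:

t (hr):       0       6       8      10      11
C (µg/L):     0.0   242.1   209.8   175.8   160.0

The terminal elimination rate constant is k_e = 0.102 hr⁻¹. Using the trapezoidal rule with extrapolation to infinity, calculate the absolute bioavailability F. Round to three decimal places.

F = 0.359

Trapezoidal AUC_0→11 (oral capsule):
  [0→6]: (0.0+242.1)/2 × 6 = 726.3
  [6→8]: (242.1+209.8)/2 × 2 = 451.9
  [8→10]: (209.8+175.8)/2 × 2 = 385.6
  [10→11]: (175.8+160.0)/2 × 1 = 167.9
  Sum = 1731.7 µg/L·hr
Tail: C_last/k_e = 160.0/0.102 = 1568.627
AUC_0→∞ (oral capsule) = 1731.7 + 1568.627 = 3300.327 µg/L·hr
F = (AUC_ev/D_ev)/(AUC_iv/D_iv) = (3300.327/50)/(4600/25) = 66.00654/184 = 0.3587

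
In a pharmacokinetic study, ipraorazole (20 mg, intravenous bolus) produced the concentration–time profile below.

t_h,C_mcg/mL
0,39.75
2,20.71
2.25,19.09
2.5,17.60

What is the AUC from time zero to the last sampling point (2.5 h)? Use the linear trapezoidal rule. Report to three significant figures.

Trapezoidal AUC_0→2.5:
  [0→2]: (39.75+20.71)/2 × 2 = 60.46
  [2→2.25]: (20.71+19.09)/2 × 0.25 = 4.975
  [2.25→2.5]: (19.09+17.60)/2 × 0.25 = 4.58625
  Sum = 70.02125 mcg/mL·h

AUC = 70.0 mcg/mL·h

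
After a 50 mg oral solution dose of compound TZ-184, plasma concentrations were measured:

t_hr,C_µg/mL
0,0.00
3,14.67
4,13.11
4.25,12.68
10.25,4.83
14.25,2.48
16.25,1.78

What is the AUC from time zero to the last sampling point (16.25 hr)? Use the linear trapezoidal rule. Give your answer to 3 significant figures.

Trapezoidal AUC_0→16.25:
  [0→3]: (0.00+14.67)/2 × 3 = 22.005
  [3→4]: (14.67+13.11)/2 × 1 = 13.89
  [4→4.25]: (13.11+12.68)/2 × 0.25 = 3.22375
  [4.25→10.25]: (12.68+4.83)/2 × 6 = 52.53
  [10.25→14.25]: (4.83+2.48)/2 × 4 = 14.62
  [14.25→16.25]: (2.48+1.78)/2 × 2 = 4.26
  Sum = 110.52875 µg/mL·hr

AUC = 111 µg/mL·hr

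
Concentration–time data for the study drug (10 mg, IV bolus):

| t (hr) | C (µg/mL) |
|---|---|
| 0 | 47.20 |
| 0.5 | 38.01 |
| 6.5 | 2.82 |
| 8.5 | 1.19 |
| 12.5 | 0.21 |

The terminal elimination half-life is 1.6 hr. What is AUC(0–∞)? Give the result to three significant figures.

Trapezoidal AUC_0→12.5:
  [0→0.5]: (47.20+38.01)/2 × 0.5 = 21.3025
  [0.5→6.5]: (38.01+2.82)/2 × 6 = 122.49
  [6.5→8.5]: (2.82+1.19)/2 × 2 = 4.01
  [8.5→12.5]: (1.19+0.21)/2 × 4 = 2.8
  Sum = 150.6025 µg/mL·hr
k_e = ln2 / t½ = 0.693147 / 1.6 = 0.4332 hr^-1
Extrapolated tail: C_last / k_e = 0.21 / 0.4332 = 0.485
AUC_0→∞ = 150.6025 + 0.485 = 151.0875 µg/mL·hr

AUC = 151 µg/mL·hr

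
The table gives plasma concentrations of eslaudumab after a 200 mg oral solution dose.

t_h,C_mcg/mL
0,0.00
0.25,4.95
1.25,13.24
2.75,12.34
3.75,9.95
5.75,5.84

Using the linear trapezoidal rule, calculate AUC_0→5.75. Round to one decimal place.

Trapezoidal AUC_0→5.75:
  [0→0.25]: (0.00+4.95)/2 × 0.25 = 0.61875
  [0.25→1.25]: (4.95+13.24)/2 × 1 = 9.095
  [1.25→2.75]: (13.24+12.34)/2 × 1.5 = 19.185
  [2.75→3.75]: (12.34+9.95)/2 × 1 = 11.145
  [3.75→5.75]: (9.95+5.84)/2 × 2 = 15.79
  Sum = 55.83375 mcg/mL·h

AUC = 55.8 mcg/mL·h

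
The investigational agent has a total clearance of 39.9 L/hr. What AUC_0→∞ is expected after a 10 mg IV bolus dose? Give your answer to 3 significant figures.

AUC = 0.251 mg/L·hr

AUC_0→∞ = Dose_iv / CL
        = 10 / 39.9 = 0.250627 mg/L·hr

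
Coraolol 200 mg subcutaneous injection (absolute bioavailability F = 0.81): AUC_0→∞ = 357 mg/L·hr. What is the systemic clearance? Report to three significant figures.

CL = 0.454 L/hr

CL = F × Dose / AUC_0→∞
   = 0.81 × 200 / 357 = 0.453782 L/hr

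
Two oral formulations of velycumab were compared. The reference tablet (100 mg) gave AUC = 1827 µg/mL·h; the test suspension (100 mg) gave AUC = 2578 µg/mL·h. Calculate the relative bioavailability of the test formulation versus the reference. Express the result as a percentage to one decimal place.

F_rel = (AUC_test/D_test) / (AUC_ref/D_ref)
      = (2578/100) / (1827/100)
      = 25.78 / 18.27 = 1.4111 = 141.11%

F_rel = 141.1%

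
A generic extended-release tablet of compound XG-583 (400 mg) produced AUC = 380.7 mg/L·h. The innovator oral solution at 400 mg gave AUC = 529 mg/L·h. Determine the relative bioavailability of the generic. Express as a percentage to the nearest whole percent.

F_rel = (AUC_test/D_test) / (AUC_ref/D_ref)
      = (380.7/400) / (529/400)
      = 0.95175 / 1.3225 = 0.7197 = 71.97%

F_rel = 72%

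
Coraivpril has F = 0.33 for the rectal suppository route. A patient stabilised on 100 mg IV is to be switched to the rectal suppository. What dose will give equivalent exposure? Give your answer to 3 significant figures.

D_rectal = 303 mg

For equal systemic exposure: F × D_ev = D_iv
D_ev = D_iv / F = 100 / 0.33 = 303.03 mg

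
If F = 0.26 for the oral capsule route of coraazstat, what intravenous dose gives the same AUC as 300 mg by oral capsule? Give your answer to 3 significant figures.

Systemic exposure from an extravascular dose = F × D_ev, so the equivalent IV dose is F × D_ev.
D_iv = F × D_ev = 0.26 × 300 = 78 mg

D_iv = 78.0 mg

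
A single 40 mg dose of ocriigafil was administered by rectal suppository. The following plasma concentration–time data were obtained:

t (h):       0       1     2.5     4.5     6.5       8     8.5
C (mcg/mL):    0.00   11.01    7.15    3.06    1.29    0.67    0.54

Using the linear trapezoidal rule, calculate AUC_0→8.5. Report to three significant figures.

Trapezoidal AUC_0→8.5:
  [0→1]: (0.00+11.01)/2 × 1 = 5.505
  [1→2.5]: (11.01+7.15)/2 × 1.5 = 13.62
  [2.5→4.5]: (7.15+3.06)/2 × 2 = 10.21
  [4.5→6.5]: (3.06+1.29)/2 × 2 = 4.35
  [6.5→8]: (1.29+0.67)/2 × 1.5 = 1.47
  [8→8.5]: (0.67+0.54)/2 × 0.5 = 0.3025
  Sum = 35.4575 mcg/mL·h

AUC = 35.5 mcg/mL·h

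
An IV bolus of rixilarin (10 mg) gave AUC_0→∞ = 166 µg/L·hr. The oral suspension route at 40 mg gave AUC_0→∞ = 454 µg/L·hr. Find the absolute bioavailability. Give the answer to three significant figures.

F = (AUC_ev / D_ev) / (AUC_iv / D_iv)
  = (454/40) / (166/10)
  = 11.35 / 16.6 = 0.6837

F = 0.684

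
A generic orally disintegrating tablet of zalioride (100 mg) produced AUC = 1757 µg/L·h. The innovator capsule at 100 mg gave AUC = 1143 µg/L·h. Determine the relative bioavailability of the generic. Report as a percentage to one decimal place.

F_rel = 153.7%

F_rel = (AUC_test/D_test) / (AUC_ref/D_ref)
      = (1757/100) / (1143/100)
      = 17.57 / 11.43 = 1.5372 = 153.72%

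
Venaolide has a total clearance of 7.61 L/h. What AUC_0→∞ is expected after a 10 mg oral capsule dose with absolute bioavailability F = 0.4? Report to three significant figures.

AUC = 0.526 mg/L·h

AUC_0→∞ = F × Dose / CL
        = 0.4 × 10 / 7.61 = 0.525624 mg/L·h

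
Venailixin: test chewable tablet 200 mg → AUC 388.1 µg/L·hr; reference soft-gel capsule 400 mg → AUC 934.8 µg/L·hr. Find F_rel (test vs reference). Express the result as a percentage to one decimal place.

F_rel = (AUC_test/D_test) / (AUC_ref/D_ref)
      = (388.1/200) / (934.8/400)
      = 1.9405 / 2.337 = 0.8303 = 83.03%

F_rel = 83.0%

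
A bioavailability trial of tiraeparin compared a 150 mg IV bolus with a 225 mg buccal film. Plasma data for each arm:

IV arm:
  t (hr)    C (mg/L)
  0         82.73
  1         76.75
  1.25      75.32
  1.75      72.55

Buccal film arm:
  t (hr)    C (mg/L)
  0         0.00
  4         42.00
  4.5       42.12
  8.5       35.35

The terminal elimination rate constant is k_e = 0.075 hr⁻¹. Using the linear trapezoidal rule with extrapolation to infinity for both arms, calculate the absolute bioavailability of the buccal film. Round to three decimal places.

Trapezoidal AUC_0→1.75 (IV):
  [0→1]: (82.73+76.75)/2 × 1 = 79.74
  [1→1.25]: (76.75+75.32)/2 × 0.25 = 19.00875
  [1.25→1.75]: (75.32+72.55)/2 × 0.5 = 36.9675
  Sum = 135.71625 mg/L·hr
IV tail: 72.55/0.075 = 967.333; AUC_iv,0→∞ = 135.71625 + 967.333 = 1103.04925 mg/L·hr
Trapezoidal AUC_0→8.5 (buccal film):
  [0→4]: (0.00+42.00)/2 × 4 = 84.0
  [4→4.5]: (42.00+42.12)/2 × 0.5 = 21.03
  [4.5→8.5]: (42.12+35.35)/2 × 4 = 154.94
  Sum = 259.97 mg/L·hr
buccal film tail: 35.35/0.075 = 471.333; AUC_ev,0→∞ = 259.97 + 471.333 = 731.303 mg/L·hr
F = (AUC_ev/D_ev)/(AUC_iv/D_iv) = (731.303/225)/(1103.04925/150) = 3.25024/7.35366 = 0.4420

F = 0.442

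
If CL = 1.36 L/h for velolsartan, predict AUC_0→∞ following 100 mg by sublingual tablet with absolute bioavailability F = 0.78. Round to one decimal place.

AUC_0→∞ = F × Dose / CL
        = 0.78 × 100 / 1.36 = 57.3529 mg/L·h

AUC = 57.4 mg/L·h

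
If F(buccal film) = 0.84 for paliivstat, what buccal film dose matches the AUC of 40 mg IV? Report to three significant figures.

D_buccal = 47.6 mg

For equal systemic exposure: F × D_ev = D_iv
D_ev = D_iv / F = 40 / 0.84 = 47.619 mg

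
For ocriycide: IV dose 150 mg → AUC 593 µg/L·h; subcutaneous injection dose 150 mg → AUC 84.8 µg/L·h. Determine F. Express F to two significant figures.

F = 0.14

F = (AUC_ev / D_ev) / (AUC_iv / D_iv)
  = (84.8/150) / (593/150)
  = 0.565333 / 3.95333 = 0.1430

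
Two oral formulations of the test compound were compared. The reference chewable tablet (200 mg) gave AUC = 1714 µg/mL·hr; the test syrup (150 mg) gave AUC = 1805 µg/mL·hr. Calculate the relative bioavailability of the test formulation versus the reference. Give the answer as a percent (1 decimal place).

F_rel = 140.4%

F_rel = (AUC_test/D_test) / (AUC_ref/D_ref)
      = (1805/150) / (1714/200)
      = 12.0333 / 8.57 = 1.4041 = 140.41%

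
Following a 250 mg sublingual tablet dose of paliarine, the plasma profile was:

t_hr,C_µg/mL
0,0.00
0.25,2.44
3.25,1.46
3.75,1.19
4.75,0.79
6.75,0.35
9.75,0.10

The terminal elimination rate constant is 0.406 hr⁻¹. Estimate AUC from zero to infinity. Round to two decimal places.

AUC = 9.87 µg/mL·hr

Trapezoidal AUC_0→9.75:
  [0→0.25]: (0.00+2.44)/2 × 0.25 = 0.305
  [0.25→3.25]: (2.44+1.46)/2 × 3 = 5.85
  [3.25→3.75]: (1.46+1.19)/2 × 0.5 = 0.6625
  [3.75→4.75]: (1.19+0.79)/2 × 1 = 0.99
  [4.75→6.75]: (0.79+0.35)/2 × 2 = 1.14
  [6.75→9.75]: (0.35+0.10)/2 × 3 = 0.675
  Sum = 9.6225 µg/mL·hr
Extrapolated tail: C_last / k_e = 0.10 / 0.406 = 0.246
AUC_0→∞ = 9.6225 + 0.246 = 9.8685 µg/mL·hr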